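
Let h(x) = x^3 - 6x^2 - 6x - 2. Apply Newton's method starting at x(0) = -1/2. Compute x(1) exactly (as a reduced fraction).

h'(x) = 3x^2 - 12x - 6.
h(-1/2) = -5/8, h'(-1/2) = 3/4, so x(1) = (-1/2) - (-5/8)/(3/4) = 1/3.

1/3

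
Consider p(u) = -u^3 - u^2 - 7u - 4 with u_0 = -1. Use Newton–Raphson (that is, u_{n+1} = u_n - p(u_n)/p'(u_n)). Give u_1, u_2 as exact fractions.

u_1 = -5/8, u_2 = -1049/1772

p'(u) = -3u^2 - 2u - 7.
p(-1) = 3, p'(-1) = -8, so u_1 = (-1) - 3/(-8) = -5/8.
p(-5/8) = 117/512, p'(-5/8) = -443/64, so u_2 = (-5/8) - (117/512)/(-443/64) = -1049/1772.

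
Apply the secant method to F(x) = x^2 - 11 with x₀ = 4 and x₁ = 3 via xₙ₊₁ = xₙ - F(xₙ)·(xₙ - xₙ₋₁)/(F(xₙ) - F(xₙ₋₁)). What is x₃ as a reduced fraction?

F(4) = 5, F(3) = -2. x₂ = 3 - (-2)·(3 - 4)/((-2) - 5) = 23/7.
F(3) = -2, F(23/7) = -10/49. x₃ = (23/7) - (-10/49)·((23/7) - 3)/((-10/49) - (-2)) = 73/22.

73/22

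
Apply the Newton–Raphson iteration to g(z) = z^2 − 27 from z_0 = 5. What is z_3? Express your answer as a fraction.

3650401/702520

g'(z) = 2z.
g(5) = −2, g'(5) = 10, so z_1 = 5 − (−2)/10 = 26/5.
g(26/5) = 1/25, g'(26/5) = 52/5, so z_2 = (26/5) − (1/25)/(52/5) = 1351/260.
g(1351/260) = 1/67600, g'(1351/260) = 1351/130, so z_3 = (1351/260) − (1/67600)/(1351/130) = 3650401/702520.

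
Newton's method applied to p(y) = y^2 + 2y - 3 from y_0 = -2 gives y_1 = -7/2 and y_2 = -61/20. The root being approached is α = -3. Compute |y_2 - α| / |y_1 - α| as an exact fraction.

y_1 - α = -7/2 - (-3) = -7/2 + 3 = -1/2, so |y_1 - α| = 1/2.
y_2 - α = -61/20 - (-3) = -61/20 + 3 = -1/20, so |y_2 - α| = 1/20.
Ratio = (1/20) / (1/2) = 1/10.

1/10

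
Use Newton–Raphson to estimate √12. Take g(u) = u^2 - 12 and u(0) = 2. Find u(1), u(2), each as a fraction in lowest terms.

g'(u) = 2u.
g(2) = -8, g'(2) = 4, so u(1) = 2 - (-8)/4 = 4.
g(4) = 4, g'(4) = 8, so u(2) = 4 - 4/8 = 7/2.

u(1) = 4, u(2) = 7/2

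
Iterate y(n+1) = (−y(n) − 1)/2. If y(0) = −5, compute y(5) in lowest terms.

−3/16

y(1) = (−(−5) − 1)/2 = 2.
y(2) = (−2 − 1)/2 = −3/2.
y(3) = (−(−3/2) − 1)/2 = 1/4.
y(4) = (−(1/4) − 1)/2 = −5/8.
y(5) = (−(−5/8) − 1)/2 = −3/16.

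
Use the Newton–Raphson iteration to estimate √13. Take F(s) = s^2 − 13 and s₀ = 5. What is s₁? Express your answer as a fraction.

19/5

F'(s) = 2s.
F(5) = 12, F'(5) = 10, so s₁ = 5 − 12/10 = 19/5.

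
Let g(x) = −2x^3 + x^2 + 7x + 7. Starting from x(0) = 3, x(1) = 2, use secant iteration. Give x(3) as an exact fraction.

7283/2881

g(3) = −17, g(2) = 9. x(2) = 2 − 9·(2 − 3)/(9 − (−17)) = 61/26.
g(2) = 9, g(61/26) = 13617/4394. x(3) = (61/26) − (13617/4394)·((61/26) − 2)/((13617/4394) − 9) = 7283/2881.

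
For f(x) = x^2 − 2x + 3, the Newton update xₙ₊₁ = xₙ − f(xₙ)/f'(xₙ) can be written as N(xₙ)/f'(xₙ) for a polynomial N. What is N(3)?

f'(x) = 2x − 2.
N(x) = x·f'(x) − f(x) = x·(2x − 2) − (x^2 − 2x + 3) = x^2 − 3.
N(3) = 6.

6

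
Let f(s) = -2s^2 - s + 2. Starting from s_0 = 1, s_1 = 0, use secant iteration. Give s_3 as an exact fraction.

f(1) = -1, f(0) = 2. s_2 = 0 - 2·(0 - 1)/(2 - (-1)) = 2/3.
f(0) = 2, f(2/3) = 4/9. s_3 = (2/3) - (4/9)·((2/3) - 0)/((4/9) - 2) = 6/7.

6/7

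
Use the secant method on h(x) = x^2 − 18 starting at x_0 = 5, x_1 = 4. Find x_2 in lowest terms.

h(5) = 7, h(4) = −2. x_2 = 4 − (−2)·(4 − 5)/((−2) − 7) = 38/9.

38/9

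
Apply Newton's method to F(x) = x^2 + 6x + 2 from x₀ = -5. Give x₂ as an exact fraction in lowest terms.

-497/88

F'(x) = 2x + 6.
F(-5) = -3, F'(-5) = -4, so x₁ = (-5) - (-3)/(-4) = -23/4.
F(-23/4) = 9/16, F'(-23/4) = -11/2, so x₂ = (-23/4) - (9/16)/(-11/2) = -497/88.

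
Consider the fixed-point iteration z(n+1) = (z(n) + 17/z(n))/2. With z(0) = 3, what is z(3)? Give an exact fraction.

25889/6279

z(1) = (3 + 17/3)/2 = 13/3.
z(2) = (13/3 + 17/(13/3))/2 = 161/39.
z(3) = (161/39 + 17/(161/39))/2 = 25889/6279.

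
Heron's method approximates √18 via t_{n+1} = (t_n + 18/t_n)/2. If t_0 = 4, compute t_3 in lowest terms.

t_1 = (4 + 18/4)/2 = 17/4.
t_2 = (17/4 + 18/(17/4))/2 = 577/136.
t_3 = (577/136 + 18/(577/136))/2 = 665857/156944.

665857/156944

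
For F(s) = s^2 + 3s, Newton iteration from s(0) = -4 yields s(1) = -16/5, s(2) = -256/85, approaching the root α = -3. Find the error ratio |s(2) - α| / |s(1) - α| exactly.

1/17

s(1) - α = -16/5 - (-3) = -16/5 + 3 = -1/5, so |s(1) - α| = 1/5.
s(2) - α = -256/85 - (-3) = -256/85 + 3 = -1/85, so |s(2) - α| = 1/85.
Ratio = (1/85) / (1/5) = 1/17.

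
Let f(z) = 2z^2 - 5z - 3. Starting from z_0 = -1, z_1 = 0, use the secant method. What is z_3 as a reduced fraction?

f(-1) = 4, f(0) = -3. z_2 = 0 - (-3)·(0 - (-1))/((-3) - 4) = -3/7.
f(0) = -3, f(-3/7) = -24/49. z_3 = (-3/7) - (-24/49)·((-3/7) - 0)/((-24/49) - (-3)) = -21/41.

-21/41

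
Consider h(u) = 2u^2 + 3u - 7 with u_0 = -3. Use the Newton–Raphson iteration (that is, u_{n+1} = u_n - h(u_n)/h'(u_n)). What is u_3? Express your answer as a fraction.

-9624521/3480129

h'(u) = 4u + 3.
h(-3) = 2, h'(-3) = -9, so u_1 = (-3) - 2/(-9) = -25/9.
h(-25/9) = 8/81, h'(-25/9) = -73/9, so u_2 = (-25/9) - (8/81)/(-73/9) = -1817/657.
h(-1817/657) = 128/431649, h'(-1817/657) = -5297/657, so u_3 = (-1817/657) - (128/431649)/(-5297/657) = -9624521/3480129.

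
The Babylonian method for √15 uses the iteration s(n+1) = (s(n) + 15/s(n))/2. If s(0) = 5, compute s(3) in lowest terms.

1921/496

s(1) = (5 + 15/5)/2 = 4.
s(2) = (4 + 15/4)/2 = 31/8.
s(3) = (31/8 + 15/(31/8))/2 = 1921/496.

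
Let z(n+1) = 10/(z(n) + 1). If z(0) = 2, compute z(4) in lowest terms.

430/173

z(1) = 10/(2 + 1) = 10/3.
z(2) = 10/(10/3 + 1) = 30/13.
z(3) = 10/(30/13 + 1) = 130/43.
z(4) = 10/(130/43 + 1) = 430/173.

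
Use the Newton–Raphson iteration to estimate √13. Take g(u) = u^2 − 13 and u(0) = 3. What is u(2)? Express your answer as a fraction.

g'(u) = 2u.
g(3) = −4, g'(3) = 6, so u(1) = 3 − (−4)/6 = 11/3.
g(11/3) = 4/9, g'(11/3) = 22/3, so u(2) = (11/3) − (4/9)/(22/3) = 119/33.

119/33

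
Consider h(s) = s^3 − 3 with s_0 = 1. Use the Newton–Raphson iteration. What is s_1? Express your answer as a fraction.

h'(s) = 3s^2.
h(1) = −2, h'(1) = 3, so s_1 = 1 − (−2)/3 = 5/3.

5/3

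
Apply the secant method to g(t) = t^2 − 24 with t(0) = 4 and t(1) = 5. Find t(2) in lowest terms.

44/9

g(4) = −8, g(5) = 1. t(2) = 5 − 1·(5 − 4)/(1 − (−8)) = 44/9.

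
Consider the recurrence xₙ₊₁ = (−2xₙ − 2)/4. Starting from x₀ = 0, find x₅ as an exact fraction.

x₁ = (−2·0 − 2)/4 = −1/2.
x₂ = (−2·(−1/2) − 2)/4 = −1/4.
x₃ = (−2·(−1/4) − 2)/4 = −3/8.
x₄ = (−2·(−3/8) − 2)/4 = −5/16.
x₅ = (−2·(−5/16) − 2)/4 = −11/32.

−11/32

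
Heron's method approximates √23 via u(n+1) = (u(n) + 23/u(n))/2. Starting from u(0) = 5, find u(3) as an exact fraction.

2649601/552480

u(1) = (5 + 23/5)/2 = 24/5.
u(2) = (24/5 + 23/(24/5))/2 = 1151/240.
u(3) = (1151/240 + 23/(1151/240))/2 = 2649601/552480.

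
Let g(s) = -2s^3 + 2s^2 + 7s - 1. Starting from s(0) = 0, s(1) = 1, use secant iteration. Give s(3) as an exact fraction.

g(0) = -1, g(1) = 6. s(2) = 1 - 6·(1 - 0)/(6 - (-1)) = 1/7.
g(1) = 6, g(1/7) = 12/343. s(3) = (1/7) - (12/343)·((1/7) - 1)/((12/343) - 6) = 47/341.

47/341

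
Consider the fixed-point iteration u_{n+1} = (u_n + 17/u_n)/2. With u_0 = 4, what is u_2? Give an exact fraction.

2177/528

u_1 = (4 + 17/4)/2 = 33/8.
u_2 = (33/8 + 17/(33/8))/2 = 2177/528.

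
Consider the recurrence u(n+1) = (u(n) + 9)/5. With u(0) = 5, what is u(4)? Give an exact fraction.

u(1) = (5 + 9)/5 = 14/5.
u(2) = ((14/5) + 9)/5 = 59/25.
u(3) = ((59/25) + 9)/5 = 284/125.
u(4) = ((284/125) + 9)/5 = 1409/625.

1409/625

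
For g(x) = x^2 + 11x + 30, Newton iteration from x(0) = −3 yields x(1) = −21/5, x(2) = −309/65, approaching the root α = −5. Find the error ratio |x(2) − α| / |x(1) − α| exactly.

x(1) − α = −21/5 − (−5) = −21/5 + 5 = 4/5, so |x(1) − α| = 4/5.
x(2) − α = −309/65 − (−5) = −309/65 + 5 = 16/65, so |x(2) − α| = 16/65.
Ratio = (16/65) / (4/5) = 4/13.

4/13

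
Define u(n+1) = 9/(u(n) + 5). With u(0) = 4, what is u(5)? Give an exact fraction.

u(1) = 9/(4 + 5) = 1.
u(2) = 9/(1 + 5) = 3/2.
u(3) = 9/(3/2 + 5) = 18/13.
u(4) = 9/(18/13 + 5) = 117/83.
u(5) = 9/(117/83 + 5) = 747/532.

747/532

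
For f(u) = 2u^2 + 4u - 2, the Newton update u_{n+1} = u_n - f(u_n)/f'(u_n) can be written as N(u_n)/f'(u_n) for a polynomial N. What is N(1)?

f'(u) = 4u + 4.
N(u) = u·f'(u) - f(u) = u·(4u + 4) - (2u^2 + 4u - 2) = 2u^2 + 2.
N(1) = 4.

4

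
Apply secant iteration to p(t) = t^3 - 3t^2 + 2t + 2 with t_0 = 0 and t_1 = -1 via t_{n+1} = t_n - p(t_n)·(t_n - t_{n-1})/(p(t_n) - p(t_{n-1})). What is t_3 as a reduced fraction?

p(0) = 2, p(-1) = -4. t_2 = (-1) - (-4)·((-1) - 0)/((-4) - 2) = -1/3.
p(-1) = -4, p(-1/3) = 26/27. t_3 = (-1/3) - (26/27)·((-1/3) - (-1))/((26/27) - (-4)) = -31/67.

-31/67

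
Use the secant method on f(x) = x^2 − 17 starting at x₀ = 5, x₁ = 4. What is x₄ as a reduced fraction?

f(5) = 8, f(4) = −1. x₂ = 4 − (−1)·(4 − 5)/((−1) − 8) = 37/9.
f(4) = −1, f(37/9) = −8/81. x₃ = (37/9) − (−8/81)·((37/9) − 4)/((−8/81) − (−1)) = 301/73.
f(37/9) = −8/81, f(301/73) = 8/5329. x₄ = (301/73) − (8/5329)·((301/73) − (37/9))/((8/5329) − (−8/81)) = 11153/2705.

11153/2705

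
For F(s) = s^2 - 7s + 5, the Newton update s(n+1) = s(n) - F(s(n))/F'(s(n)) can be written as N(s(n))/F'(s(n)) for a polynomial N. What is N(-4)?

F'(s) = 2s - 7.
N(s) = s·F'(s) - F(s) = s·(2s - 7) - (s^2 - 7s + 5) = s^2 - 5.
N(-4) = 11.

11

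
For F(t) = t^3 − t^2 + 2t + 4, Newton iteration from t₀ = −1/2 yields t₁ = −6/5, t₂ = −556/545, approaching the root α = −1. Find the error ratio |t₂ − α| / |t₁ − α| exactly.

11/109

t₁ − α = −6/5 − (−1) = −6/5 + 1 = −1/5, so |t₁ − α| = 1/5.
t₂ − α = −556/545 − (−1) = −556/545 + 1 = −11/545, so |t₂ − α| = 11/545.
Ratio = (11/545) / (1/5) = 11/109.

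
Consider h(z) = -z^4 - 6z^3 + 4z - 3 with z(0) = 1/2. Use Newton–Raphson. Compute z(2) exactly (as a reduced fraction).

-1391277/1177280

h'(z) = -4z^3 - 18z^2 + 4.
h(1/2) = -29/16, h'(1/2) = -1, so z(1) = (1/2) - (-29/16)/(-1) = -21/16.
h(-21/16) = 153903/65536, h'(-21/16) = -18395/1024, so z(2) = (-21/16) - (153903/65536)/(-18395/1024) = -1391277/1177280.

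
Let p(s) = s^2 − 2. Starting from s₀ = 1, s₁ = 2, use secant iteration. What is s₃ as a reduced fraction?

7/5

p(1) = −1, p(2) = 2. s₂ = 2 − 2·(2 − 1)/(2 − (−1)) = 4/3.
p(2) = 2, p(4/3) = −2/9. s₃ = (4/3) − (−2/9)·((4/3) − 2)/((−2/9) − 2) = 7/5.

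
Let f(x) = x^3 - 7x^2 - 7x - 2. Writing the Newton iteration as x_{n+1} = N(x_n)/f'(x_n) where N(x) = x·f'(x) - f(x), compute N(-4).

-238

f'(x) = 3x^2 - 14x - 7.
N(x) = x·f'(x) - f(x) = x·(3x^2 - 14x - 7) - (x^3 - 7x^2 - 7x - 2) = 2x^3 - 7x^2 + 2.
N(-4) = -238.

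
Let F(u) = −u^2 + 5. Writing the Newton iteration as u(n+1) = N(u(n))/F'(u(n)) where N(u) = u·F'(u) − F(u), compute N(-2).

F'(u) = −2u.
N(u) = u·F'(u) − F(u) = u·(−2u) − (−u^2 + 5) = −u^2 − 5.
N(-2) = −9.

−9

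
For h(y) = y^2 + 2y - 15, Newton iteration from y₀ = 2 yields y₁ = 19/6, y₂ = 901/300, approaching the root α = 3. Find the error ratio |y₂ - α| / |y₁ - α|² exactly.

y₁ - α = 19/6 - 3 = 1/6, so |y₁ - α| = 1/6.
y₂ - α = 901/300 - 3 = 1/300, so |y₂ - α| = 1/300.
|y₁ - α|² = 1/36.
Ratio = (1/300) / (1/36) = 3/25.

3/25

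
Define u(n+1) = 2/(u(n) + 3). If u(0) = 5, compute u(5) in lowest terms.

334/595

u(1) = 2/(5 + 3) = 1/4.
u(2) = 2/(1/4 + 3) = 8/13.
u(3) = 2/(8/13 + 3) = 26/47.
u(4) = 2/(26/47 + 3) = 94/167.
u(5) = 2/(94/167 + 3) = 334/595.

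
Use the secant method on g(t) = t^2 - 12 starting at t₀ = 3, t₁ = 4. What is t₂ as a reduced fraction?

24/7

g(3) = -3, g(4) = 4. t₂ = 4 - 4·(4 - 3)/(4 - (-3)) = 24/7.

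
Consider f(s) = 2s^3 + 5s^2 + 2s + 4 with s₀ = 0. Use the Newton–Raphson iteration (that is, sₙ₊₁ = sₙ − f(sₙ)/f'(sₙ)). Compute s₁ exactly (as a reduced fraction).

f'(s) = 6s^2 + 10s + 2.
f(0) = 4, f'(0) = 2, so s₁ = 0 − 4/2 = −2.

−2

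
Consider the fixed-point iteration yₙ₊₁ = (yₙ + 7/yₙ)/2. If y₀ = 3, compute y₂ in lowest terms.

y₁ = (3 + 7/3)/2 = 8/3.
y₂ = (8/3 + 7/(8/3))/2 = 127/48.

127/48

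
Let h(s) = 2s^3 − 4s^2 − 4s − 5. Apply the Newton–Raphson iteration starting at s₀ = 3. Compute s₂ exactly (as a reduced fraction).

324349/109551

h'(s) = 6s^2 − 8s − 4.
h(3) = 1, h'(3) = 26, so s₁ = 3 − 1/26 = 77/26.
h(77/26) = 181/8788, h'(77/26) = 8427/338, so s₂ = (77/26) − (181/8788)/(8427/338) = 324349/109551.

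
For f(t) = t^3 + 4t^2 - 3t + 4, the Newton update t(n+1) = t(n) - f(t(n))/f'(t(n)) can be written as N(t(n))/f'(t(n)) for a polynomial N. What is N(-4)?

f'(t) = 3t^2 + 8t - 3.
N(t) = t·f'(t) - f(t) = t·(3t^2 + 8t - 3) - (t^3 + 4t^2 - 3t + 4) = 2t^3 + 4t^2 - 4.
N(-4) = -68.

-68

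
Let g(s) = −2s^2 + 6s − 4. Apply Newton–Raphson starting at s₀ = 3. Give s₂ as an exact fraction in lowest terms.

g'(s) = −4s + 6.
g(3) = −4, g'(3) = −6, so s₁ = 3 − (−4)/(−6) = 7/3.
g(7/3) = −8/9, g'(7/3) = −10/3, so s₂ = (7/3) − (−8/9)/(−10/3) = 31/15.

31/15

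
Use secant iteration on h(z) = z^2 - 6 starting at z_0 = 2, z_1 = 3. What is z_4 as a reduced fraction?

h(2) = -2, h(3) = 3. z_2 = 3 - 3·(3 - 2)/(3 - (-2)) = 12/5.
h(3) = 3, h(12/5) = -6/25. z_3 = (12/5) - (-6/25)·((12/5) - 3)/((-6/25) - 3) = 22/9.
h(12/5) = -6/25, h(22/9) = -2/81. z_4 = (22/9) - (-2/81)·((22/9) - (12/5))/((-2/81) - (-6/25)) = 267/109.

267/109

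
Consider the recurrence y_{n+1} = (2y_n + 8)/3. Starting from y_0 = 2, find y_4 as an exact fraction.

y_1 = (2·2 + 8)/3 = 4.
y_2 = (2·4 + 8)/3 = 16/3.
y_3 = (2·(16/3) + 8)/3 = 56/9.
y_4 = (2·(56/9) + 8)/3 = 184/27.

184/27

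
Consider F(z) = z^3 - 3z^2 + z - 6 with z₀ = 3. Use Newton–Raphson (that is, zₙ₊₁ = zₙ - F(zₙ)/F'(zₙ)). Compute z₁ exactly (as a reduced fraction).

33/10

F'(z) = 3z^2 - 6z + 1.
F(3) = -3, F'(3) = 10, so z₁ = 3 - (-3)/10 = 33/10.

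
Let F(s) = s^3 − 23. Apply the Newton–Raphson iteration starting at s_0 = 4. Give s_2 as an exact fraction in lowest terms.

F'(s) = 3s^2.
F(4) = 41, F'(4) = 48, so s_1 = 4 − 41/48 = 151/48.
F(151/48) = 899335/110592, F'(151/48) = 22801/768, so s_2 = (151/48) − (899335/110592)/(22801/768) = 4714759/1641672.

4714759/1641672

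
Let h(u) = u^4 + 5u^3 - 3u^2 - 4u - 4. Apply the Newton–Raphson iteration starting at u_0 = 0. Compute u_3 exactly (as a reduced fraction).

h'(u) = 4u^3 + 15u^2 - 6u - 4.
h(0) = -4, h'(0) = -4, so u_1 = 0 - (-4)/(-4) = -1.
h(-1) = -7, h'(-1) = 13, so u_2 = (-1) - (-7)/13 = -6/13.
h(-6/13) = -92512/28561, h'(-6/13) = 3452/2197, so u_3 = (-6/13) - (-92512/28561)/(3452/2197) = 17950/11219.

17950/11219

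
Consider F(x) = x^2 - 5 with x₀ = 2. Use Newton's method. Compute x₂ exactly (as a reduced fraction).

161/72

F'(x) = 2x.
F(2) = -1, F'(2) = 4, so x₁ = 2 - (-1)/4 = 9/4.
F(9/4) = 1/16, F'(9/4) = 9/2, so x₂ = (9/4) - (1/16)/(9/2) = 161/72.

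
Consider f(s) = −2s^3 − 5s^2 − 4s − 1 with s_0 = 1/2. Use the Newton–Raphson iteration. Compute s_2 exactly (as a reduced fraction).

f'(s) = −6s^2 − 10s − 4.
f(1/2) = −9/2, f'(1/2) = −21/2, so s_1 = (1/2) − (−9/2)/(−21/2) = 1/14.
f(1/14) = −450/343, f'(1/14) = −465/98, so s_2 = (1/14) − (−450/343)/(−465/98) = −89/434.

−89/434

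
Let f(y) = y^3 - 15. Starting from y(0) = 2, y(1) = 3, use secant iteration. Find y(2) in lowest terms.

45/19

f(2) = -7, f(3) = 12. y(2) = 3 - 12·(3 - 2)/(12 - (-7)) = 45/19.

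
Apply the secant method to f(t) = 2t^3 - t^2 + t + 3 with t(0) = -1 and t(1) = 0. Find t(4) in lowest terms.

-27888/32423

f(-1) = -1, f(0) = 3. t(2) = 0 - 3·(0 - (-1))/(3 - (-1)) = -3/4.
f(0) = 3, f(-3/4) = 27/32. t(3) = (-3/4) - (27/32)·((-3/4) - 0)/((27/32) - 3) = -24/23.
f(-3/4) = 27/32, f(-24/23) = -17091/12167. t(4) = (-24/23) - (-17091/12167)·((-24/23) - (-3/4))/((-17091/12167) - (27/32)) = -27888/32423.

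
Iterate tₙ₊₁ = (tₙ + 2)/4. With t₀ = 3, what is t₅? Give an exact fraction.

t₁ = (3 + 2)/4 = 5/4.
t₂ = ((5/4) + 2)/4 = 13/16.
t₃ = ((13/16) + 2)/4 = 45/64.
t₄ = ((45/64) + 2)/4 = 173/256.
t₅ = ((173/256) + 2)/4 = 685/1024.

685/1024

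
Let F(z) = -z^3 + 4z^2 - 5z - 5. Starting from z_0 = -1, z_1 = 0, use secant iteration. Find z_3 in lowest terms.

-20/29

F(-1) = 5, F(0) = -5. z_2 = 0 - (-5)·(0 - (-1))/((-5) - 5) = -1/2.
F(0) = -5, F(-1/2) = -11/8. z_3 = (-1/2) - (-11/8)·((-1/2) - 0)/((-11/8) - (-5)) = -20/29.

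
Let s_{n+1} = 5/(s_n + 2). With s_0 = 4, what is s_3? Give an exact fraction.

85/64

s_1 = 5/(4 + 2) = 5/6.
s_2 = 5/(5/6 + 2) = 30/17.
s_3 = 5/(30/17 + 2) = 85/64.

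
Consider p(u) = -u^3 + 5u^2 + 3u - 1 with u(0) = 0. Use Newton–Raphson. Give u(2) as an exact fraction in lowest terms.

p'(u) = -3u^2 + 10u + 3.
p(0) = -1, p'(0) = 3, so u(1) = 0 - (-1)/3 = 1/3.
p(1/3) = 14/27, p'(1/3) = 6, so u(2) = (1/3) - (14/27)/6 = 20/81.

20/81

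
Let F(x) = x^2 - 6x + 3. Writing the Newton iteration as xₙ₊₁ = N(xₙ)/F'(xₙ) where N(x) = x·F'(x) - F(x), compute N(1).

F'(x) = 2x - 6.
N(x) = x·F'(x) - F(x) = x·(2x - 6) - (x^2 - 6x + 3) = x^2 - 3.
N(1) = -2.

-2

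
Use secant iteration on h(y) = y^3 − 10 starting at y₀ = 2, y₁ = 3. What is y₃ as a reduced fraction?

15250/7129

h(2) = −2, h(3) = 17. y₂ = 3 − 17·(3 − 2)/(17 − (−2)) = 40/19.
h(3) = 17, h(40/19) = −4590/6859. y₃ = (40/19) − (−4590/6859)·((40/19) − 3)/((−4590/6859) − 17) = 15250/7129.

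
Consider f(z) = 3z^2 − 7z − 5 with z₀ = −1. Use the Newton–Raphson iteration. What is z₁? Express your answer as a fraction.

f'(z) = 6z − 7.
f(−1) = 5, f'(−1) = −13, so z₁ = (−1) − 5/(−13) = −8/13.

−8/13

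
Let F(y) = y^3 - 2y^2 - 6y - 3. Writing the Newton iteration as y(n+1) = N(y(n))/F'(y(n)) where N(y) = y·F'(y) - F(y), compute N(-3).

-69

F'(y) = 3y^2 - 4y - 6.
N(y) = y·F'(y) - F(y) = y·(3y^2 - 4y - 6) - (y^3 - 2y^2 - 6y - 3) = 2y^3 - 2y^2 + 3.
N(-3) = -69.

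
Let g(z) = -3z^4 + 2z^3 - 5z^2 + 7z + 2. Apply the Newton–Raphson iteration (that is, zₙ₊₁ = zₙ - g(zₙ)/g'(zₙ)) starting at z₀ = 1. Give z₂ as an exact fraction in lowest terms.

26/21

g'(z) = -12z^3 + 6z^2 - 10z + 7.
g(1) = 3, g'(1) = -9, so z₁ = 1 - 3/(-9) = 4/3.
g(4/3) = -62/27, g'(4/3) = -217/9, so z₂ = (4/3) - (-62/27)/(-217/9) = 26/21.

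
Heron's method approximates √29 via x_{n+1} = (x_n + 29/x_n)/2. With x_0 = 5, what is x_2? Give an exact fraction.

x_1 = (5 + 29/5)/2 = 27/5.
x_2 = (27/5 + 29/(27/5))/2 = 727/135.

727/135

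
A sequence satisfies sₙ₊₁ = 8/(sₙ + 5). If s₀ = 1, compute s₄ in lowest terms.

s₁ = 8/(1 + 5) = 4/3.
s₂ = 8/(4/3 + 5) = 24/19.
s₃ = 8/(24/19 + 5) = 152/119.
s₄ = 8/(152/119 + 5) = 952/747.

952/747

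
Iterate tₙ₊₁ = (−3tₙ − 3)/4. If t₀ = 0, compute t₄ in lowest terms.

t₁ = (−3·0 − 3)/4 = −3/4.
t₂ = (−3·(−3/4) − 3)/4 = −3/16.
t₃ = (−3·(−3/16) − 3)/4 = −39/64.
t₄ = (−3·(−39/64) − 3)/4 = −75/256.

−75/256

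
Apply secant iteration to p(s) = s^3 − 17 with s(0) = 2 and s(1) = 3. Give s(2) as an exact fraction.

p(2) = −9, p(3) = 10. s(2) = 3 − 10·(3 − 2)/(10 − (−9)) = 47/19.

47/19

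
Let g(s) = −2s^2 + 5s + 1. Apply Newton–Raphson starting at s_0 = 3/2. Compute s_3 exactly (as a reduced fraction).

15707/5474

g'(s) = −4s + 5.
g(3/2) = 4, g'(3/2) = −1, so s_1 = (3/2) − 4/(−1) = 11/2.
g(11/2) = −32, g'(11/2) = −17, so s_2 = (11/2) − (−32)/(−17) = 123/34.
g(123/34) = −2048/289, g'(123/34) = −161/17, so s_3 = (123/34) − (−2048/289)/(−161/17) = 15707/5474.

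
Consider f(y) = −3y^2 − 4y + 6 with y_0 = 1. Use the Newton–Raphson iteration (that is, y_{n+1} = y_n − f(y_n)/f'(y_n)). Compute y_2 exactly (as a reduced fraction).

843/940

f'(y) = −6y − 4.
f(1) = −1, f'(1) = −10, so y_1 = 1 − (−1)/(−10) = 9/10.
f(9/10) = −3/100, f'(9/10) = −47/5, so y_2 = (9/10) − (−3/100)/(−47/5) = 843/940.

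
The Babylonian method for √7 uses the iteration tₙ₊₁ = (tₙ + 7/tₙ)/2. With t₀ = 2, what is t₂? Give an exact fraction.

t₁ = (2 + 7/2)/2 = 11/4.
t₂ = (11/4 + 7/(11/4))/2 = 233/88.

233/88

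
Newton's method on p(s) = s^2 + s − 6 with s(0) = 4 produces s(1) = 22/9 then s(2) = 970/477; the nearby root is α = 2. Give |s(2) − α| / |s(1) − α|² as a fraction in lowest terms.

9/53

s(1) − α = 22/9 − 2 = 4/9, so |s(1) − α| = 4/9.
s(2) − α = 970/477 − 2 = 16/477, so |s(2) − α| = 16/477.
|s(1) − α|² = 16/81.
Ratio = (16/477) / (16/81) = 9/53.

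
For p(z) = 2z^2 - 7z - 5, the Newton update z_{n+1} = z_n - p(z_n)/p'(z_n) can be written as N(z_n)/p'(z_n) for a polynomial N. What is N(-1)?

p'(z) = 4z - 7.
N(z) = z·p'(z) - p(z) = z·(4z - 7) - (2z^2 - 7z - 5) = 2z^2 + 5.
N(-1) = 7.

7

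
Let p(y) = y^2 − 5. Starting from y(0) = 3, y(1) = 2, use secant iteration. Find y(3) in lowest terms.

47/21

p(3) = 4, p(2) = −1. y(2) = 2 − (−1)·(2 − 3)/((−1) − 4) = 11/5.
p(2) = −1, p(11/5) = −4/25. y(3) = (11/5) − (−4/25)·((11/5) − 2)/((−4/25) − (−1)) = 47/21.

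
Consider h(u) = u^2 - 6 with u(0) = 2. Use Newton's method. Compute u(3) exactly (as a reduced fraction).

h'(u) = 2u.
h(2) = -2, h'(2) = 4, so u(1) = 2 - (-2)/4 = 5/2.
h(5/2) = 1/4, h'(5/2) = 5, so u(2) = (5/2) - (1/4)/5 = 49/20.
h(49/20) = 1/400, h'(49/20) = 49/10, so u(3) = (49/20) - (1/400)/(49/10) = 4801/1960.

4801/1960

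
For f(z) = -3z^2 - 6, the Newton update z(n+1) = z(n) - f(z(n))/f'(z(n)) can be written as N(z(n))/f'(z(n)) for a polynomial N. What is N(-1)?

3

f'(z) = -6z.
N(z) = z·f'(z) - f(z) = z·(-6z) - (-3z^2 - 6) = -3z^2 + 6.
N(-1) = 3.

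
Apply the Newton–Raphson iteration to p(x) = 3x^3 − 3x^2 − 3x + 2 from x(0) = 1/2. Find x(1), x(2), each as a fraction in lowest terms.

p'(x) = 9x^2 − 6x − 3.
p(1/2) = 1/8, p'(1/2) = −15/4, so x(1) = (1/2) − (1/8)/(−15/4) = 8/15.
p(8/15) = 2/1125, p'(8/15) = −91/25, so x(2) = (8/15) − (2/1125)/(−91/25) = 2186/4095.

x(1) = 8/15, x(2) = 2186/4095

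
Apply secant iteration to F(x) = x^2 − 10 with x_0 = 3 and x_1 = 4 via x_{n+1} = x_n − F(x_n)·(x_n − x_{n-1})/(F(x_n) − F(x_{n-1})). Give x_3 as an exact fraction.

79/25

F(3) = −1, F(4) = 6. x_2 = 4 − 6·(4 − 3)/(6 − (−1)) = 22/7.
F(4) = 6, F(22/7) = −6/49. x_3 = (22/7) − (−6/49)·((22/7) − 4)/((−6/49) − 6) = 79/25.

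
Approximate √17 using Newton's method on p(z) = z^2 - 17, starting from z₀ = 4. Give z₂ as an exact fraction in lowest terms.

p'(z) = 2z.
p(4) = -1, p'(4) = 8, so z₁ = 4 - (-1)/8 = 33/8.
p(33/8) = 1/64, p'(33/8) = 33/4, so z₂ = (33/8) - (1/64)/(33/4) = 2177/528.

2177/528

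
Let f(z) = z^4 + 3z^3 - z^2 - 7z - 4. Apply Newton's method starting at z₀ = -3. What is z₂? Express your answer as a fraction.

-1975/763

f'(z) = 4z^3 + 9z^2 - 2z - 7.
f(-3) = 8, f'(-3) = -28, so z₁ = (-3) - 8/(-28) = -19/7.
f(-19/7) = 4608/2401, f'(-19/7) = -5232/343, so z₂ = (-19/7) - (4608/2401)/(-5232/343) = -1975/763.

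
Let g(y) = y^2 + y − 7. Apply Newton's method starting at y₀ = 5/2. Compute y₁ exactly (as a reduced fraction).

53/24

g'(y) = 2y + 1.
g(5/2) = 7/4, g'(5/2) = 6, so y₁ = (5/2) − (7/4)/6 = 53/24.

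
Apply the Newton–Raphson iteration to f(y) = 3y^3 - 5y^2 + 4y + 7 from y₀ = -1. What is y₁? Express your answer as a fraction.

f'(y) = 9y^2 - 10y + 4.
f(-1) = -5, f'(-1) = 23, so y₁ = (-1) - (-5)/23 = -18/23.

-18/23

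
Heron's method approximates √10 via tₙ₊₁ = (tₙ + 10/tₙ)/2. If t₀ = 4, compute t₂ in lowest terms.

329/104

t₁ = (4 + 10/4)/2 = 13/4.
t₂ = (13/4 + 10/(13/4))/2 = 329/104.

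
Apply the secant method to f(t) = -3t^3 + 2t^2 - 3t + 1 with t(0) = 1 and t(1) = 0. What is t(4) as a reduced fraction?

f(1) = -3, f(0) = 1. t(2) = 0 - 1·(0 - 1)/(1 - (-3)) = 1/4.
f(0) = 1, f(1/4) = 21/64. t(3) = (1/4) - (21/64)·((1/4) - 0)/((21/64) - 1) = 16/43.
f(1/4) = 21/64, f(16/43) = 483/79507. t(4) = (16/43) - (483/79507)·((16/43) - (1/4))/((483/79507) - (21/64)) = 29216/78035.

29216/78035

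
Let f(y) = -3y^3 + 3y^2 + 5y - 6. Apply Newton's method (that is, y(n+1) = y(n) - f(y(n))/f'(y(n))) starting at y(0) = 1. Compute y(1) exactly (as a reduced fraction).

3/2

f'(y) = -9y^2 + 6y + 5.
f(1) = -1, f'(1) = 2, so y(1) = 1 - (-1)/2 = 3/2.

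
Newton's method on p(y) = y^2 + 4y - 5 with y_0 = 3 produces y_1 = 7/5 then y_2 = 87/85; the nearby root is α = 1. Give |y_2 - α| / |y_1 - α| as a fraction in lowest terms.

y_1 - α = 7/5 - 1 = 2/5, so |y_1 - α| = 2/5.
y_2 - α = 87/85 - 1 = 2/85, so |y_2 - α| = 2/85.
Ratio = (2/85) / (2/5) = 1/17.

1/17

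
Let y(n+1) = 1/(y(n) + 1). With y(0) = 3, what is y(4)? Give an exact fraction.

9/14

y(1) = 1/(3 + 1) = 1/4.
y(2) = 1/(1/4 + 1) = 4/5.
y(3) = 1/(4/5 + 1) = 5/9.
y(4) = 1/(5/9 + 1) = 9/14.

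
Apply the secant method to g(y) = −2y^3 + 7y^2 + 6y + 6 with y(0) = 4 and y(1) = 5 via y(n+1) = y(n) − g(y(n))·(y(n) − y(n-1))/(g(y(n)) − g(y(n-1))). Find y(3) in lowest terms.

707284/163367

g(4) = 14, g(5) = −39. y(2) = 5 − (−39)·(5 − 4)/((−39) − 14) = 226/53.
g(5) = −39, g(226/53) = 565110/148877. y(3) = (226/53) − (565110/148877)·((226/53) − 5)/((565110/148877) − (−39)) = 707284/163367.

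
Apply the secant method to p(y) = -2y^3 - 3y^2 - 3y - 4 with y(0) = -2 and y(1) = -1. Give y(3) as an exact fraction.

-47/31

p(-2) = 6, p(-1) = -2. y(2) = (-1) - (-2)·((-1) - (-2))/((-2) - 6) = -5/4.
p(-1) = -2, p(-5/4) = -33/32. y(3) = (-5/4) - (-33/32)·((-5/4) - (-1))/((-33/32) - (-2)) = -47/31.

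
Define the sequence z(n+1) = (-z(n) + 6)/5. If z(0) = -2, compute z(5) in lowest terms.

z(1) = (-(-2) + 6)/5 = 8/5.
z(2) = (-(8/5) + 6)/5 = 22/25.
z(3) = (-(22/25) + 6)/5 = 128/125.
z(4) = (-(128/125) + 6)/5 = 622/625.
z(5) = (-(622/625) + 6)/5 = 3128/3125.

3128/3125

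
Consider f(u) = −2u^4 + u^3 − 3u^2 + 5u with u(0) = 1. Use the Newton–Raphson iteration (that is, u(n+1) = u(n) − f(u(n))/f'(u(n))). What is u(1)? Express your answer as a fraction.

f'(u) = −8u^3 + 3u^2 − 6u + 5.
f(1) = 1, f'(1) = −6, so u(1) = 1 − 1/(−6) = 7/6.

7/6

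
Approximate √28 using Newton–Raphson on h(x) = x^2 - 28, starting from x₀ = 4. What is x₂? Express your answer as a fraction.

h'(x) = 2x.
h(4) = -12, h'(4) = 8, so x₁ = 4 - (-12)/8 = 11/2.
h(11/2) = 9/4, h'(11/2) = 11, so x₂ = (11/2) - (9/4)/11 = 233/44.

233/44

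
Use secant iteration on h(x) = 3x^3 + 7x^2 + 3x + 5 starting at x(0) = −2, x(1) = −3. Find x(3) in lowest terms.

h(−2) = 3, h(−3) = −22. x(2) = (−3) − (−22)·((−3) − (−2))/((−22) − 3) = −53/25.
h(−3) = −22, h(−53/25) = 23694/15625. x(3) = (−53/25) − (23694/15625)·((−53/25) − (−3))/((23694/15625) − (−22)) = −18178/8351.

−18178/8351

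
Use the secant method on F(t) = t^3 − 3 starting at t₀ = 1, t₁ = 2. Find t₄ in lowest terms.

F(1) = −2, F(2) = 5. t₂ = 2 − 5·(2 − 1)/(5 − (−2)) = 9/7.
F(2) = 5, F(9/7) = −300/343. t₃ = (9/7) − (−300/343)·((9/7) − 2)/((−300/343) − 5) = 561/403.
F(9/7) = −300/343, F(561/403) = −19794000/65450827. t₄ = (561/403) − (−19794000/65450827)·((561/403) − (9/7))/((−19794000/65450827) − (−300/343)) = 20671423/14273229.

20671423/14273229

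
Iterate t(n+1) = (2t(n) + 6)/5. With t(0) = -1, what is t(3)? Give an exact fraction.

t(1) = (2·(-1) + 6)/5 = 4/5.
t(2) = (2·(4/5) + 6)/5 = 38/25.
t(3) = (2·(38/25) + 6)/5 = 226/125.

226/125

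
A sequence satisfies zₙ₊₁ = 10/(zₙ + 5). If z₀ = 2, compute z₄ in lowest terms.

118/77

z₁ = 10/(2 + 5) = 10/7.
z₂ = 10/(10/7 + 5) = 14/9.
z₃ = 10/(14/9 + 5) = 90/59.
z₄ = 10/(90/59 + 5) = 118/77.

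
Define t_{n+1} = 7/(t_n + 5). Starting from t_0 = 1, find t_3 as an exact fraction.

t_1 = 7/(1 + 5) = 7/6.
t_2 = 7/(7/6 + 5) = 42/37.
t_3 = 7/(42/37 + 5) = 259/227.

259/227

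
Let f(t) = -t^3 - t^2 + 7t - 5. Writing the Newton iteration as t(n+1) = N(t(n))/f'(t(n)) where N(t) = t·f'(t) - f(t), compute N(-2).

17

f'(t) = -3t^2 - 2t + 7.
N(t) = t·f'(t) - f(t) = t·(-3t^2 - 2t + 7) - (-t^3 - t^2 + 7t - 5) = -2t^3 - t^2 + 5.
N(-2) = 17.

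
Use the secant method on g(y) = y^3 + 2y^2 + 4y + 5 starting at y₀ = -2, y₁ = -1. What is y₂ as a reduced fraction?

-7/5

g(-2) = -3, g(-1) = 2. y₂ = (-1) - 2·((-1) - (-2))/(2 - (-3)) = -7/5.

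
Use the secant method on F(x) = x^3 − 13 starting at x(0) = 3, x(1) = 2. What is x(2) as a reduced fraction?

43/19

F(3) = 14, F(2) = −5. x(2) = 2 − (−5)·(2 − 3)/((−5) − 14) = 43/19.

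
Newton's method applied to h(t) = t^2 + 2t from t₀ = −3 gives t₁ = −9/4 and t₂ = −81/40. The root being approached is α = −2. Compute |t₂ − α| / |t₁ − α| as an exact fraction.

1/10

t₁ − α = −9/4 − (−2) = −9/4 + 2 = −1/4, so |t₁ − α| = 1/4.
t₂ − α = −81/40 − (−2) = −81/40 + 2 = −1/40, so |t₂ − α| = 1/40.
Ratio = (1/40) / (1/4) = 1/10.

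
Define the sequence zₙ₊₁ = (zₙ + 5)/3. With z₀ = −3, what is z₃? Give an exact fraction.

z₁ = ((−3) + 5)/3 = 2/3.
z₂ = ((2/3) + 5)/3 = 17/9.
z₃ = ((17/9) + 5)/3 = 62/27.

62/27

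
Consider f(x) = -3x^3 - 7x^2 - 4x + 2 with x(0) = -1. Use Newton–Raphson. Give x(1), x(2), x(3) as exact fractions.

x(1) = -3, x(2) = -97/43, x(3) = -2484915/1448369

f'(x) = -9x^2 - 14x - 4.
f(-1) = 2, f'(-1) = 1, so x(1) = (-1) - 2/1 = -3.
f(-3) = 32, f'(-3) = -43, so x(2) = (-3) - 32/(-43) = -97/43.
f(-97/43) = 782336/79507, f'(-97/43) = -33683/1849, so x(3) = (-97/43) - (782336/79507)/(-33683/1849) = -2484915/1448369.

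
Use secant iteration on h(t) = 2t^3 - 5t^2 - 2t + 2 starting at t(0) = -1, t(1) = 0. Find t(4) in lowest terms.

-9550/22939

h(-1) = -3, h(0) = 2. t(2) = 0 - 2·(0 - (-1))/(2 - (-3)) = -2/5.
h(0) = 2, h(-2/5) = 234/125. t(3) = (-2/5) - (234/125)·((-2/5) - 0)/((234/125) - 2) = -25/4.
h(-2/5) = 234/125, h(-25/4) = -21411/32. t(4) = (-25/4) - (-21411/32)·((-25/4) - (-2/5))/((-21411/32) - (234/125)) = -9550/22939.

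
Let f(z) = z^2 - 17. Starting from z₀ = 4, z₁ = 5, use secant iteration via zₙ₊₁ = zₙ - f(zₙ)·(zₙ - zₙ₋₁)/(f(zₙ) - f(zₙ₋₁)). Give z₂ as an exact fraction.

37/9

f(4) = -1, f(5) = 8. z₂ = 5 - 8·(5 - 4)/(8 - (-1)) = 37/9.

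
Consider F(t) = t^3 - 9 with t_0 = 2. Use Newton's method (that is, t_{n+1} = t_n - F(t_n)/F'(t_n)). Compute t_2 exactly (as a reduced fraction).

F'(t) = 3t^2.
F(2) = -1, F'(2) = 12, so t_1 = 2 - (-1)/12 = 25/12.
F(25/12) = 73/1728, F'(25/12) = 625/48, so t_2 = (25/12) - (73/1728)/(625/48) = 23401/11250.

23401/11250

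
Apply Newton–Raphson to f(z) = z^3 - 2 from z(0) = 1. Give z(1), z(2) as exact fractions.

z(1) = 4/3, z(2) = 91/72

f'(z) = 3z^2.
f(1) = -1, f'(1) = 3, so z(1) = 1 - (-1)/3 = 4/3.
f(4/3) = 10/27, f'(4/3) = 16/3, so z(2) = (4/3) - (10/27)/(16/3) = 91/72.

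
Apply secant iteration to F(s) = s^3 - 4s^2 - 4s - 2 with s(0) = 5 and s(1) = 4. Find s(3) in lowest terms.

787/160

F(5) = 3, F(4) = -18. s(2) = 4 - (-18)·(4 - 5)/((-18) - 3) = 34/7.
F(4) = -18, F(34/7) = -414/343. s(3) = (34/7) - (-414/343)·((34/7) - 4)/((-414/343) - (-18)) = 787/160.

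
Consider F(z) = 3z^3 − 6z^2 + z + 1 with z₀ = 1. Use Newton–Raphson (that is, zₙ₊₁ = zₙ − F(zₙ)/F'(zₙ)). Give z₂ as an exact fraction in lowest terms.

F'(z) = 9z^2 − 12z + 1.
F(1) = −1, F'(1) = −2, so z₁ = 1 − (−1)/(−2) = 1/2.
F(1/2) = 3/8, F'(1/2) = −11/4, so z₂ = (1/2) − (3/8)/(−11/4) = 7/11.

7/11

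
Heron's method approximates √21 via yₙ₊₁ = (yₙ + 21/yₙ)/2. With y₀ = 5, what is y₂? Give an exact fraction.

527/115

y₁ = (5 + 21/5)/2 = 23/5.
y₂ = (23/5 + 21/(23/5))/2 = 527/115.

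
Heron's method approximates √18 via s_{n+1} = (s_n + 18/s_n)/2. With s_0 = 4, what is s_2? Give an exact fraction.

s_1 = (4 + 18/4)/2 = 17/4.
s_2 = (17/4 + 18/(17/4))/2 = 577/136.

577/136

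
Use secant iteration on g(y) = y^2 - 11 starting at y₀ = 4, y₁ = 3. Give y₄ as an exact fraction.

g(4) = 5, g(3) = -2. y₂ = 3 - (-2)·(3 - 4)/((-2) - 5) = 23/7.
g(3) = -2, g(23/7) = -10/49. y₃ = (23/7) - (-10/49)·((23/7) - 3)/((-10/49) - (-2)) = 73/22.
g(23/7) = -10/49, g(73/22) = 5/484. y₄ = (73/22) - (5/484)·((73/22) - (23/7))/((5/484) - (-10/49)) = 3373/1017.

3373/1017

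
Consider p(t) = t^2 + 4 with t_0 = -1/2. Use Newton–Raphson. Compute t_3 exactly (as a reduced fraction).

-31679/38640

p'(t) = 2t.
p(-1/2) = 17/4, p'(-1/2) = -1, so t_1 = (-1/2) - (17/4)/(-1) = 15/4.
p(15/4) = 289/16, p'(15/4) = 15/2, so t_2 = (15/4) - (289/16)/(15/2) = 161/120.
p(161/120) = 83521/14400, p'(161/120) = 161/60, so t_3 = (161/120) - (83521/14400)/(161/60) = -31679/38640.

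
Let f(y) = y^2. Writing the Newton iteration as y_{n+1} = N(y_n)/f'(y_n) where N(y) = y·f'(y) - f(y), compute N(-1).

1

f'(y) = 2y.
N(y) = y·f'(y) - f(y) = y·(2y) - (y^2) = y^2.
N(-1) = 1.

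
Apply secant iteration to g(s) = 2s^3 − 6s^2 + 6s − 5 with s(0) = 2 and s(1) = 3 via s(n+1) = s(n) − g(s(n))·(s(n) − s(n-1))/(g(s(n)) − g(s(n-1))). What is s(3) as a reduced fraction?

g(2) = −1, g(3) = 13. s(2) = 3 − 13·(3 − 2)/(13 − (−1)) = 29/14.
g(3) = 13, g(29/14) = −741/1372. s(3) = (29/14) − (−741/1372)·((29/14) − 3)/((−741/1372) − 13) = 3013/1429.

3013/1429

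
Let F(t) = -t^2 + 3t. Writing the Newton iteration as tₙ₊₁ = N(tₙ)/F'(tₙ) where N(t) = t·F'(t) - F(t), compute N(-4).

F'(t) = -2t + 3.
N(t) = t·F'(t) - F(t) = t·(-2t + 3) - (-t^2 + 3t) = -t^2.
N(-4) = -16.

-16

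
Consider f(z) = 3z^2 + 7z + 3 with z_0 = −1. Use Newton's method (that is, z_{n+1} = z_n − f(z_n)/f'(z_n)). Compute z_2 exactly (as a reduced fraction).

−3/7

f'(z) = 6z + 7.
f(−1) = −1, f'(−1) = 1, so z_1 = (−1) − (−1)/1 = 0.
f(0) = 3, f'(0) = 7, so z_2 = 0 − 3/7 = −3/7.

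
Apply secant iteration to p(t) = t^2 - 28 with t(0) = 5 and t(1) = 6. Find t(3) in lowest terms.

164/31

p(5) = -3, p(6) = 8. t(2) = 6 - 8·(6 - 5)/(8 - (-3)) = 58/11.
p(6) = 8, p(58/11) = -24/121. t(3) = (58/11) - (-24/121)·((58/11) - 6)/((-24/121) - 8) = 164/31.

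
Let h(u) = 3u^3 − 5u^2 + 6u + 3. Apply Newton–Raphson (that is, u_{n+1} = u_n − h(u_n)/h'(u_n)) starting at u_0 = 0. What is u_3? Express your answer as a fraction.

−600631/1645862

h'(u) = 9u^2 − 10u + 6.
h(0) = 3, h'(0) = 6, so u_1 = 0 − 3/6 = −1/2.
h(−1/2) = −13/8, h'(−1/2) = 53/4, so u_2 = (−1/2) − (−13/8)/(53/4) = −20/53.
h(−20/53) = −20449/148877, h'(−20/53) = 31054/2809, so u_3 = (−20/53) − (−20449/148877)/(31054/2809) = −600631/1645862.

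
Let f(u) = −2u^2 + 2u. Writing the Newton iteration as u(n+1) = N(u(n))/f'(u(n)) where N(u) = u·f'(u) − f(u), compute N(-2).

f'(u) = −4u + 2.
N(u) = u·f'(u) − f(u) = u·(−4u + 2) − (−2u^2 + 2u) = −2u^2.
N(-2) = −8.

−8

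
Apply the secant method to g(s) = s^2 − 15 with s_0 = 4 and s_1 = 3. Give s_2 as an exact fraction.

27/7

g(4) = 1, g(3) = −6. s_2 = 3 − (−6)·(3 − 4)/((−6) − 1) = 27/7.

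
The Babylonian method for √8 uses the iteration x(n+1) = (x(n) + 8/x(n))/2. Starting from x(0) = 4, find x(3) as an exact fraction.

x(1) = (4 + 8/4)/2 = 3.
x(2) = (3 + 8/3)/2 = 17/6.
x(3) = (17/6 + 8/(17/6))/2 = 577/204.

577/204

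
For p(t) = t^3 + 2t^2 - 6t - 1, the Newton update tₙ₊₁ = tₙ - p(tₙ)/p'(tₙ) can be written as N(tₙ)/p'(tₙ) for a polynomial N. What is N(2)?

p'(t) = 3t^2 + 4t - 6.
N(t) = t·p'(t) - p(t) = t·(3t^2 + 4t - 6) - (t^3 + 2t^2 - 6t - 1) = 2t^3 + 2t^2 + 1.
N(2) = 25.

25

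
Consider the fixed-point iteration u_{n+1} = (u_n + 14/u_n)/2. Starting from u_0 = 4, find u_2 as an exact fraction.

u_1 = (4 + 14/4)/2 = 15/4.
u_2 = (15/4 + 14/(15/4))/2 = 449/120.

449/120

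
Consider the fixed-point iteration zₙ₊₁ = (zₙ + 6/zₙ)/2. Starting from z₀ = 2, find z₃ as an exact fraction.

4801/1960

z₁ = (2 + 6/2)/2 = 5/2.
z₂ = (5/2 + 6/(5/2))/2 = 49/20.
z₃ = (49/20 + 6/(49/20))/2 = 4801/1960.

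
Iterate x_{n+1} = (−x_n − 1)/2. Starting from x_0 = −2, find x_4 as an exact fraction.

−7/16

x_1 = (−(−2) − 1)/2 = 1/2.
x_2 = (−(1/2) − 1)/2 = −3/4.
x_3 = (−(−3/4) − 1)/2 = −1/8.
x_4 = (−(−1/8) − 1)/2 = −7/16.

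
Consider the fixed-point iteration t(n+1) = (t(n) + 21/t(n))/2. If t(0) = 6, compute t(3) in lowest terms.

970993/211888

t(1) = (6 + 21/6)/2 = 19/4.
t(2) = (19/4 + 21/(19/4))/2 = 697/152.
t(3) = (697/152 + 21/(697/152))/2 = 970993/211888.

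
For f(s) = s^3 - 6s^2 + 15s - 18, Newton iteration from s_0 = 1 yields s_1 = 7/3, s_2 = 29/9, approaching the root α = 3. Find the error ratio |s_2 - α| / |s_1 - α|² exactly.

s_1 - α = 7/3 - 3 = -2/3, so |s_1 - α| = 2/3.
s_2 - α = 29/9 - 3 = 2/9, so |s_2 - α| = 2/9.
|s_1 - α|² = 4/9.
Ratio = (2/9) / (4/9) = 1/2.

1/2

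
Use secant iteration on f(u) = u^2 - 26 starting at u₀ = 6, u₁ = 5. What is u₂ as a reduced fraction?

f(6) = 10, f(5) = -1. u₂ = 5 - (-1)·(5 - 6)/((-1) - 10) = 56/11.

56/11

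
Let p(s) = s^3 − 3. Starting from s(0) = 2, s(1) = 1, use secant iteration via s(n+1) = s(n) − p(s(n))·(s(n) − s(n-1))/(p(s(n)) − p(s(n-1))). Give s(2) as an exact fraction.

9/7

p(2) = 5, p(1) = −2. s(2) = 1 − (−2)·(1 − 2)/((−2) − 5) = 9/7.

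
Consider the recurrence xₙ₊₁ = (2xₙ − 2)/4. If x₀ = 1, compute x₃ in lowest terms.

−3/4

x₁ = (2·1 − 2)/4 = 0.
x₂ = (2·0 − 2)/4 = −1/2.
x₃ = (2·(−1/2) − 2)/4 = −3/4.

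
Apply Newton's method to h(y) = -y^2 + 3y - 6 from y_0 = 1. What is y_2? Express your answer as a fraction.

h'(y) = -2y + 3.
h(1) = -4, h'(1) = 1, so y_1 = 1 - (-4)/1 = 5.
h(5) = -16, h'(5) = -7, so y_2 = 5 - (-16)/(-7) = 19/7.

19/7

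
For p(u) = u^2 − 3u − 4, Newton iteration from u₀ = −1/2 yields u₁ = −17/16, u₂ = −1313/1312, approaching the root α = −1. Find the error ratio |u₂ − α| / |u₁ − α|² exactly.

8/41

u₁ − α = −17/16 − (−1) = −17/16 + 1 = −1/16, so |u₁ − α| = 1/16.
u₂ − α = −1313/1312 − (−1) = −1313/1312 + 1 = −1/1312, so |u₂ − α| = 1/1312.
|u₁ − α|² = 1/256.
Ratio = (1/1312) / (1/256) = 8/41.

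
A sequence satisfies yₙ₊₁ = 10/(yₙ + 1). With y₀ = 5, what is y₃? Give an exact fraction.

y₁ = 10/(5 + 1) = 5/3.
y₂ = 10/(5/3 + 1) = 15/4.
y₃ = 10/(15/4 + 1) = 40/19.

40/19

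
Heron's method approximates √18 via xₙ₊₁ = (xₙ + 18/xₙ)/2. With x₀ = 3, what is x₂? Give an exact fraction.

17/4

x₁ = (3 + 18/3)/2 = 9/2.
x₂ = (9/2 + 18/(9/2))/2 = 17/4.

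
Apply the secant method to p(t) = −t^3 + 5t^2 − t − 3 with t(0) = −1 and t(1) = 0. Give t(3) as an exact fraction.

−147/163

p(−1) = 4, p(0) = −3. t(2) = 0 − (−3)·(0 − (−1))/((−3) − 4) = −3/7.
p(0) = −3, p(−3/7) = −540/343. t(3) = (−3/7) − (−540/343)·((−3/7) − 0)/((−540/343) − (−3)) = −147/163.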